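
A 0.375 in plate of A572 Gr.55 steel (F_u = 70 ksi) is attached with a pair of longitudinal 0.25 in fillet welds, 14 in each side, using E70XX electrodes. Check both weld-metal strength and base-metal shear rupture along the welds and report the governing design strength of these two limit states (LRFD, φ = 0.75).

E70XX → F_EXX = 70 ksi.
t_e = 0.707 × 0.25 = 0.1767 in; L = 28 in.
Weld metal: φR_n = 0.75 × 0.6 × 70 × 0.1767 × 28 = 155.9 kips.
Base metal (shear rupture): φR_n = 0.75 × 0.6 × 70 × 0.375 × 28 = 330.8 kips.
Governing: weld metal.

φR_n ≈ 156 kips (weld metal governs)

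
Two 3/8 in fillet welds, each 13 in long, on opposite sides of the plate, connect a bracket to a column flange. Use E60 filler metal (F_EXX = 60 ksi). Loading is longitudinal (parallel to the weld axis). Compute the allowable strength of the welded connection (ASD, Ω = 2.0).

Effective throat t_e = 0.707 × 0.375 = 0.2651 in.
Total length L = 26 in; A_we = 0.2651 × 26 = 6.893 in².
F_nw = 0.6 F_EXX = 0.6 × 60 = 36 ksi.
R_n = 36 × 6.893 = 248.2 kips; R_n/Ω = 248.2/2.0 = 124.1 kips.

R_n/Ω ≈ 124 kips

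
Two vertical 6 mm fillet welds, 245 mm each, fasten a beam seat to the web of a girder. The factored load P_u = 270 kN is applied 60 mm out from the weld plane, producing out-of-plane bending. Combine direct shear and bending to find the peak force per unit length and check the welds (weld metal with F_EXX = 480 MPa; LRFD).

L_w = 2 × 245 = 490 mm; section modulus (unit throat) S = 2 × L²/6 = 20010 mm².
Direct shear f_v = P/L_w = 270×10³/490 = 551 N/mm.
Moment M = P × e = 270×10³ × 60 = 16200000 N·mm; bending f_b = M/S = 809.7 N/mm.
f_max = √(f_v² + f_b²) = √(551² + 809.7²) = 979.4 N/mm.
φr_n = 0.75 × 0.6 × 480 × (0.707 × 6) = 916.3 N/mm → NOT adequate.

f_max ≈ 979 N/mm; NOT adequate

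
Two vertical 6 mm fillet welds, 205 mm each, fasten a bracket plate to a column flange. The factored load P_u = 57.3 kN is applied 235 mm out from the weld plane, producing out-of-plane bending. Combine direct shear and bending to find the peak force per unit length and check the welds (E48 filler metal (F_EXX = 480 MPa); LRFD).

L_w = 2 × 205 = 410 mm; section modulus (unit throat) S = 2 × L²/6 = 14010 mm².
Direct shear f_v = P/L_w = 57.3×10³/410 = 139.8 N/mm.
Moment M = P × e = 57.3×10³ × 235 = 13466000 N·mm; bending f_b = M/S = 961.2 N/mm.
f_max = √(f_v² + f_b²) = √(139.8² + 961.2²) = 971.4 N/mm.
φr_n = 0.75 × 0.6 × 480 × (0.707 × 6) = 916.3 N/mm → NOT adequate.

f_max ≈ 971 N/mm; NOT adequate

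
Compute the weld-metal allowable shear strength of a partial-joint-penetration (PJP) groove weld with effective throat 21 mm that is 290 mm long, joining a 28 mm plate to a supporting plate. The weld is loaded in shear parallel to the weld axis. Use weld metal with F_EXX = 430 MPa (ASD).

R_n/Ω ≈ 786 kN

Effective throat (given) t_e = 21 mm.
A_we = 21 × 290 = 6090 mm².
F_nw = 0.6 F_EXX = 258 MPa.
R_n/Ω = (258 × 6090) / 2.0 × 10⁻³ = 785.6 kN.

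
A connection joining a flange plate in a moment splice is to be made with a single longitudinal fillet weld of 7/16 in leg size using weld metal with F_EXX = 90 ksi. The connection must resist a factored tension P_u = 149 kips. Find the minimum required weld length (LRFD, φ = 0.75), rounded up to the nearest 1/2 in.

Throat t_e = 0.707 × 0.4375 = 0.3093 in.
φr_n = 0.75 × 0.6 × 90 × 0.3093 = 12.53 kips/in.
L_req = P_u / φr_n = 149 / 12.53 = 11.89 in total.
Round up → use L = 12 in.

L = 12 in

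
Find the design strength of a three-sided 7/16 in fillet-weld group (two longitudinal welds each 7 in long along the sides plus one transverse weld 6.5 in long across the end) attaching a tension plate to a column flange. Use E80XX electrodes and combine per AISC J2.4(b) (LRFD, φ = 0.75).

φR_n ≈ 241 kip

E80XX → F_EXX = 80 ksi.
t_e = 0.707 × 0.4375 = 0.3093 in.
R_nwl = 0.6 × 80 × 0.3093 × 14 = 207.9 kip (longitudinal, 2 welds).
R_nwt = 0.6 × 80 × 0.3093 × 6.5 = 96.51 kip (transverse, base value).
(i) R_nwl + R_nwt = 304.4 kip; (ii) 0.85 R_nwl + 1.5 R_nwt = 321.4 kip.
R_n = max = 321.4 kip [governs: (ii)]; φR_n = 241.1 kip.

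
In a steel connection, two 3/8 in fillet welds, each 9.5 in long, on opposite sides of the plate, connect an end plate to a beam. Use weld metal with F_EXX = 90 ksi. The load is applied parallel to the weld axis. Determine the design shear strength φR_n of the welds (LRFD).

Effective throat t_e = 0.707 × 0.375 = 0.2651 in.
Total length L = 19 in; A_we = 0.2651 × 19 = 5.037 in².
F_nw = 0.6 F_EXX = 0.6 × 90 = 54 ksi.
φR_n = 0.75 × 54 × 5.037 = 204 kip.

φR_n ≈ 204 kip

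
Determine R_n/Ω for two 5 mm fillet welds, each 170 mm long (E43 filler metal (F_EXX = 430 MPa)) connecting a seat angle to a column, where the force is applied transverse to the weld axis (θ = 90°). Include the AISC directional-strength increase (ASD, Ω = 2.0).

t_e = 0.707 × 5 = 3.535 mm; A_we = 3.535 × 340 = 1202 mm².
Directional factor: 1.0 + 0.5 sin^1.5(90°) = 1.5.
F_nw = 0.6 × 430 × 1.5 = 387 MPa.
R_n/Ω = (387 × 1202) / 2.0 × 10⁻³ = 232.6 kN.

R_n/Ω ≈ 233 kN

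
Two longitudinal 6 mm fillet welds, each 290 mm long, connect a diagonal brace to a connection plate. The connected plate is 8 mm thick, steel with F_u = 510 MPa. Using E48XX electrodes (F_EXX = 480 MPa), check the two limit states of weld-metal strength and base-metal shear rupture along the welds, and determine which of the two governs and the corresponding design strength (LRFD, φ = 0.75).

t_e = 0.707 × 6 = 4.242 mm; L = 580 mm.
Weld metal: φR_n = 0.75 × 0.6 × 480 × 4.242 × 580 × 10⁻³ = 531.4 kN.
Base metal (shear rupture): φR_n = 0.75 × 0.6 × 510 × 8 × 580 × 10⁻³ = 1065 kN.
Governing: weld metal.

φR_n ≈ 531 kN (weld metal governs)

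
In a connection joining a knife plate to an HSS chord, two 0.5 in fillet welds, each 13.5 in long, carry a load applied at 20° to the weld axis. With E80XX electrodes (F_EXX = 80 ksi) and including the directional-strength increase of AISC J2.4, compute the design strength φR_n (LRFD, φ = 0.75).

t_e = 0.707 × 0.5 = 0.3535 in; A_we = 0.3535 × 27 = 9.544 in².
Directional factor: 1.0 + 0.5 sin^1.5(20°) = 1.1.
F_nw = 0.6 × 80 × 1.1 = 52.8 ksi.
φR_n = 0.75 × 52.8 × 9.544 = 378 kip.

φR_n ≈ 378 kip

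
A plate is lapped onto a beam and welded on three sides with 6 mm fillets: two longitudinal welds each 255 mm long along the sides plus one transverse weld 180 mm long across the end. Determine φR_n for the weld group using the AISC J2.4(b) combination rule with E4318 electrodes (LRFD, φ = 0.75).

E43XX → F_EXX = 430 MPa.
t_e = 0.707 × 6 = 4.242 mm.
R_nwl = 0.6 × 430 × 4.242 × 510 × 10⁻³ = 558.2 kN (longitudinal, 2 welds).
R_nwt = 0.6 × 430 × 4.242 × 180 × 10⁻³ = 197 kN (transverse, base value).
(i) R_nwl + R_nwt = 755.2 kN; (ii) 0.85 R_nwl + 1.5 R_nwt = 769.9 kN.
R_n = max = 769.9 kN [governs: (ii)]; φR_n = 577.5 kN.

φR_n ≈ 577 kN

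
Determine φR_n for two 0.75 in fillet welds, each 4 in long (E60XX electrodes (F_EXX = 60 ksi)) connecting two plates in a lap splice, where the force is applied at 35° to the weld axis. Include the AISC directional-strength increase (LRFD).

t_e = 0.707 × 0.75 = 0.5302 in; A_we = 0.5302 × 8 = 4.242 in².
Directional factor: 1.0 + 0.5 sin^1.5(35°) = 1.217.
F_nw = 0.6 × 60 × 1.217 = 43.82 ksi.
φR_n = 0.75 × 43.82 × 4.242 = 139.4 kips.

φR_n ≈ 139 kips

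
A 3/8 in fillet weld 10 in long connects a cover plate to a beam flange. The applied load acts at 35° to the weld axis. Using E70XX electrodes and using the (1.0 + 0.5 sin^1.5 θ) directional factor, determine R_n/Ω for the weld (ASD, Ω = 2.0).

E70XX → F_EXX = 70 ksi.
t_e = 0.707 × 0.375 = 0.2651 in; A_we = 0.2651 × 10 = 2.651 in².
Directional factor: 1.0 + 0.5 sin^1.5(35°) = 1.217.
F_nw = 0.6 × 70 × 1.217 = 51.12 ksi.
R_n/Ω = (51.12 × 2.651) / 2.0 = 67.77 kips.

R_n/Ω ≈ 67.8 kips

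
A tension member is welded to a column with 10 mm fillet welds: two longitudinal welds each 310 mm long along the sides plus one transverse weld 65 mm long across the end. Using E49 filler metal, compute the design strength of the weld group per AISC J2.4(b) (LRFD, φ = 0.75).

E49XX → F_EXX = 490 MPa.
t_e = 0.707 × 10 = 7.07 mm.
R_nwl = 0.6 × 490 × 7.07 × 620 × 10⁻³ = 1289 kN (longitudinal, 2 welds).
R_nwt = 0.6 × 490 × 7.07 × 65 × 10⁻³ = 135.1 kN (transverse, base value).
(i) R_nwl + R_nwt = 1424 kN; (ii) 0.85 R_nwl + 1.5 R_nwt = 1298 kN.
R_n = max = 1424 kN [governs: (i)]; φR_n = 1068 kN.

φR_n ≈ 1070 kN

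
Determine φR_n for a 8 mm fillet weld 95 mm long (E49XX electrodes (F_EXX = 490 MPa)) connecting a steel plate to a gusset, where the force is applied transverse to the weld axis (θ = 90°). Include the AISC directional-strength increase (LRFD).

φR_n ≈ 178 kN

t_e = 0.707 × 8 = 5.656 mm; A_we = 5.656 × 95 = 537.3 mm².
Directional factor: 1.0 + 0.5 sin^1.5(90°) = 1.5.
F_nw = 0.6 × 490 × 1.5 = 441 MPa.
φR_n = 0.75 × 441 × 537.3 × 10⁻³ = 177.7 kN.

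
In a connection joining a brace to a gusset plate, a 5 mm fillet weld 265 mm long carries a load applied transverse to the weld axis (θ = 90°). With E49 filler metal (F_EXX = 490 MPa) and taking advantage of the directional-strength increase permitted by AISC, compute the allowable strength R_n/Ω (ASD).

t_e = 0.707 × 5 = 3.535 mm; A_we = 3.535 × 265 = 936.8 mm².
Directional factor: 1.0 + 0.5 sin^1.5(90°) = 1.5.
F_nw = 0.6 × 490 × 1.5 = 441 MPa.
R_n/Ω = (441 × 936.8) / 2.0 × 10⁻³ = 206.6 kN.

R_n/Ω ≈ 207 kN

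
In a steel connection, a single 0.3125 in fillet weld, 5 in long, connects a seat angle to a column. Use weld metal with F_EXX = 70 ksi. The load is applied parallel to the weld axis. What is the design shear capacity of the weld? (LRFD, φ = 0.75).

Effective throat t_e = 0.707 × 0.3125 = 0.2209 in.
Total length L = 5 in; A_we = 0.2209 × 5 = 1.105 in².
F_nw = 0.6 F_EXX = 0.6 × 70 = 42 ksi.
φR_n = 0.75 × 42 × 1.105 = 34.8 kips.

φR_n ≈ 34.8 kips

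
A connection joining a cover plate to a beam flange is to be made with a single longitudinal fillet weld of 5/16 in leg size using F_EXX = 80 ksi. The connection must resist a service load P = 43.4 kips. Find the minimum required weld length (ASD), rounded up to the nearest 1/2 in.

Throat t_e = 0.707 × 0.3125 = 0.2209 in.
r_n/Ω = (0.6 × 80 × 0.2209) / 2.0 = 5.302 kip/in.
L_req = P / (r_n/Ω) = 43.4 / 5.302 = 8.185 in total.
Round up → use L = 8.5 in.

L = 8.5 in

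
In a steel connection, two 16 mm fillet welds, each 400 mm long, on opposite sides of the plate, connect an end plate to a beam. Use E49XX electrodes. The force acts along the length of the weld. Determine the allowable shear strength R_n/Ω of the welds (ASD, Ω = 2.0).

R_n/Ω ≈ 1330 kN

E49XX → F_EXX = 490 MPa.
Effective throat t_e = 0.707 × 16 = 11.31 mm.
Total length L = 800 mm; A_we = 11.31 × 800 = 9050 mm².
F_nw = 0.6 F_EXX = 0.6 × 490 = 294 MPa.
R_n = 294 × 9050 × 10⁻³ = 2661 kN; R_n/Ω = 2661/2.0 = 1330 kN.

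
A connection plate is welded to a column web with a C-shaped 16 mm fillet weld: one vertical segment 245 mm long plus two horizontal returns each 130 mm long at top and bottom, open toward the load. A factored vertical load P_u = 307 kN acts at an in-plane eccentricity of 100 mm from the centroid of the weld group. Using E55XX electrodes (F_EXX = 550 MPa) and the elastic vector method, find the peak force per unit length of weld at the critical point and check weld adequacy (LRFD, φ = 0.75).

f_max ≈ 1260 N/mm; adequate

Total weld length L_w = 505 mm. Treat welds as unit-width lines.
Centroid: x̄ = 2×130×65 / 505 = 33.47 mm from the vertical weld.
Polar moment about centroid: J = I_x + I_y = [245³/12 + 2×130×122.5²] + [245×33.47² + 2(130³/12 + 130×31.53²)] = 6026000 mm³.
Direct shear f_v = P/L_w = 307×10³ / 505 = 607.9 N/mm (vertical).
Torsion M = P·e = 307×10³ × 100 = 30700000 N·mm.
Critical point at (x, y) = (96.53, 122.5) from centroid. f_tx = M·y/J = 624.1 N/mm; f_ty = M·x/J = 491.8 N/mm.
Resultant f_max = √[f_tx² + (f_v + f_ty)²] = √[624.1² + (607.9 + 491.8)²] = 1264 N/mm.
Capacity per unit length: φr_n = 0.75 × 0.6 × 550 × (0.707 × 16) = 2800 N/mm.
1264 ≤ 2800 → adequate.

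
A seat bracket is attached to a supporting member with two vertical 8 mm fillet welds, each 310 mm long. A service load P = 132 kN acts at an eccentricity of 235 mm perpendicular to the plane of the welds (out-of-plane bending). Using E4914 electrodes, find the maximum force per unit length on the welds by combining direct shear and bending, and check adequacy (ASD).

f_max ≈ 991 N/mm; NOT adequate

E49XX → F_EXX = 490 MPa.
L_w = 2 × 310 = 620 mm; section modulus (unit throat) S = 2 × L²/6 = 32030 mm².
Direct shear f_v = P/L_w = 132×10³/620 = 212.9 N/mm.
Moment M = P × e = 132×10³ × 235 = 31020000 N·mm; bending f_b = M/S = 968.4 N/mm.
f_max = √(f_v² + f_b²) = √(212.9² + 968.4²) = 991.5 N/mm.
r_n/Ω = (1/2.0) × 0.6 × 490 × (0.707 × 8) = 831.4 N/mm → NOT adequate.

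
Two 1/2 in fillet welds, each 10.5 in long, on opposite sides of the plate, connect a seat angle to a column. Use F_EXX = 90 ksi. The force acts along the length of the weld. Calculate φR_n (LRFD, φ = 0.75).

Effective throat t_e = 0.707 × 0.5 = 0.3535 in.
Total length L = 21 in; A_we = 0.3535 × 21 = 7.423 in².
F_nw = 0.6 F_EXX = 0.6 × 90 = 54 ksi.
φR_n = 0.75 × 54 × 7.423 = 300.7 kip.

φR_n ≈ 301 kip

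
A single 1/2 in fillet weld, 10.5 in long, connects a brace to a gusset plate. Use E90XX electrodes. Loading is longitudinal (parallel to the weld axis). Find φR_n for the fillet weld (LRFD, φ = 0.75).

φR_n ≈ 150 kip

E90XX → F_EXX = 90 ksi.
Effective throat t_e = 0.707 × 0.5 = 0.3535 in.
Total length L = 10.5 in; A_we = 0.3535 × 10.5 = 3.712 in².
F_nw = 0.6 F_EXX = 0.6 × 90 = 54 ksi.
φR_n = 0.75 × 54 × 3.712 = 150.3 kip.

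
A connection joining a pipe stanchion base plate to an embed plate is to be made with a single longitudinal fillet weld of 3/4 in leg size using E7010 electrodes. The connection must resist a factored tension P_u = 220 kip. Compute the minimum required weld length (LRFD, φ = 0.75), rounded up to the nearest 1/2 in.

L = 13.5 in

E70XX → F_EXX = 70 ksi.
Throat t_e = 0.707 × 0.75 = 0.5302 in.
φr_n = 0.75 × 0.6 × 70 × 0.5302 = 16.7 kip/in.
L_req = P_u / φr_n = 220 / 16.7 = 13.17 in total.
Round up → use L = 13.5 in.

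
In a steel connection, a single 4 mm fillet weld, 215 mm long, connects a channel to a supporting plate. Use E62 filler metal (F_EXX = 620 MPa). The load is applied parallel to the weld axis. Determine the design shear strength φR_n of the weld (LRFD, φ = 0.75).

Effective throat t_e = 0.707 × 4 = 2.828 mm.
Total length L = 215 mm; A_we = 2.828 × 215 = 608 mm².
F_nw = 0.6 F_EXX = 0.6 × 620 = 372 MPa.
φR_n = 0.75 × 372 × 608 × 10⁻³ = 169.6 kN.

φR_n ≈ 170 kN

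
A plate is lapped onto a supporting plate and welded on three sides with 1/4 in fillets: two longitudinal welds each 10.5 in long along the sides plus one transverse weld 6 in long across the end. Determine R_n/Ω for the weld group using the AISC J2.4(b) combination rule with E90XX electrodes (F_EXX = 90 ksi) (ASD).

t_e = 0.707 × 0.25 = 0.1767 in.
R_nwl = 0.6 × 90 × 0.1767 × 21 = 200.4 kip (longitudinal, 2 welds).
R_nwt = 0.6 × 90 × 0.1767 × 6 = 57.27 kip (transverse, base value).
(i) R_nwl + R_nwt = 257.7 kip; (ii) 0.85 R_nwl + 1.5 R_nwt = 256.3 kip.
R_n = max = 257.7 kip [governs: (i)]; R_n/Ω = 128.9 kip.

R_n/Ω ≈ 129 kip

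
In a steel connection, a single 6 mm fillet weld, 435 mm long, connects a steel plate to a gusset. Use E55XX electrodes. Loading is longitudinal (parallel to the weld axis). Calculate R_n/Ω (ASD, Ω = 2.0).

R_n/Ω ≈ 304 kN

E55XX → F_EXX = 550 MPa.
Effective throat t_e = 0.707 × 6 = 4.242 mm.
Total length L = 435 mm; A_we = 4.242 × 435 = 1845 mm².
F_nw = 0.6 F_EXX = 0.6 × 550 = 330 MPa.
R_n = 330 × 1845 × 10⁻³ = 608.9 kN; R_n/Ω = 608.9/2.0 = 304.5 kN.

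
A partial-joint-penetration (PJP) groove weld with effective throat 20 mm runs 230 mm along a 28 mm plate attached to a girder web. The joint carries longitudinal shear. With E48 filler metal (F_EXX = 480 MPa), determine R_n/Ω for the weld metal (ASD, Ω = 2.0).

R_n/Ω ≈ 662 kN

Effective throat (given) t_e = 20 mm.
A_we = 20 × 230 = 4600 mm².
F_nw = 0.6 F_EXX = 288 MPa.
R_n/Ω = (288 × 4600) / 2.0 × 10⁻³ = 662.4 kN.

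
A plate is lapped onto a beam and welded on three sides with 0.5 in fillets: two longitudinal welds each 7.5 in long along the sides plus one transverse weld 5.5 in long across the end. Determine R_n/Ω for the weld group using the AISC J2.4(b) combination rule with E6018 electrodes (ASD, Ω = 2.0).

R_n/Ω ≈ 134 kips

E60XX → F_EXX = 60 ksi.
t_e = 0.707 × 0.5 = 0.3535 in.
R_nwl = 0.6 × 60 × 0.3535 × 15 = 190.9 kips (longitudinal, 2 welds).
R_nwt = 0.6 × 60 × 0.3535 × 5.5 = 69.99 kips (transverse, base value).
(i) R_nwl + R_nwt = 260.9 kips; (ii) 0.85 R_nwl + 1.5 R_nwt = 267.2 kips.
R_n = max = 267.2 kips [governs: (ii)]; R_n/Ω = 133.6 kips.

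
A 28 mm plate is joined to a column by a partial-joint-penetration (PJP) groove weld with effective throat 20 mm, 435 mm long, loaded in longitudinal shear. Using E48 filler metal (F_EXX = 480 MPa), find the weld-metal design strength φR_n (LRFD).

Effective throat (given) t_e = 20 mm.
A_we = 20 × 435 = 8700 mm².
F_nw = 0.6 F_EXX = 288 MPa.
φR_n = 0.75 × 288 × 8700 × 10⁻³ = 1879 kN.

φR_n ≈ 1880 kN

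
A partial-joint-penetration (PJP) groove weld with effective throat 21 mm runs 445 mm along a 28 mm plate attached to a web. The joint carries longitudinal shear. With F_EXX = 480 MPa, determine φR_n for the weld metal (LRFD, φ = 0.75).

Effective throat (given) t_e = 21 mm.
A_we = 21 × 445 = 9345 mm².
F_nw = 0.6 F_EXX = 288 MPa.
φR_n = 0.75 × 288 × 9345 × 10⁻³ = 2019 kN.

φR_n ≈ 2020 kN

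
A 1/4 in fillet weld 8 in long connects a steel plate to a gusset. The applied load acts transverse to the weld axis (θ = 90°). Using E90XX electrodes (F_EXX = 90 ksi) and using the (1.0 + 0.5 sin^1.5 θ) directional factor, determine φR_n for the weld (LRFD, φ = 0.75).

φR_n ≈ 85.9 kips

t_e = 0.707 × 0.25 = 0.1767 in; A_we = 0.1767 × 8 = 1.414 in².
Directional factor: 1.0 + 0.5 sin^1.5(90°) = 1.5.
F_nw = 0.6 × 90 × 1.5 = 81 ksi.
φR_n = 0.75 × 81 × 1.414 = 85.9 kips.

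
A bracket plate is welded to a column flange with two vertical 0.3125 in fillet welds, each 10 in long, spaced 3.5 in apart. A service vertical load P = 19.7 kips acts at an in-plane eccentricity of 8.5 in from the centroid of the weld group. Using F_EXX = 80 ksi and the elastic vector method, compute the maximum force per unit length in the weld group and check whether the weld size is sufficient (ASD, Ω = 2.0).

Total weld length L_w = 20 in. Treat welds as unit-width lines.
Polar moment about centroid: J = 2[d³/12 + d(b/2)²] = 2[10³/12 + 10×1.75²] = 227.9 in³.
Direct shear f_v = P/L_w = 19.7 / 20 = 0.985 kip/in (vertical).
Torsion M = P·e = 19.7 × 8.5 = 167.45 kip·in.
Critical point at (x, y) = (1.75, 5) from centroid. f_tx = M·y/J = 3.673 kip/in; f_ty = M·x/J = 1.286 kip/in.
Resultant f_max = √[f_tx² + (f_v + f_ty)²] = √[3.673² + (0.985 + 1.286)²] = 4.319 kip/in.
Capacity per unit length: r_n/Ω = (1/2.0) × 0.6 × 80 × (0.707 × 0.3125) = 5.302 kip/in.
4.319 ≤ 5.302 → adequate.

f_max ≈ 4.32 kip/in; adequate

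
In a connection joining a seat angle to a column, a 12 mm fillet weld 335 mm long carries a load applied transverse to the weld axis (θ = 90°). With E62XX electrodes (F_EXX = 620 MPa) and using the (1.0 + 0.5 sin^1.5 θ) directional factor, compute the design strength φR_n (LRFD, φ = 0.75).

t_e = 0.707 × 12 = 8.484 mm; A_we = 8.484 × 335 = 2842 mm².
Directional factor: 1.0 + 0.5 sin^1.5(90°) = 1.5.
F_nw = 0.6 × 620 × 1.5 = 558 MPa.
φR_n = 0.75 × 558 × 2842 × 10⁻³ = 1189 kN.

φR_n ≈ 1190 kN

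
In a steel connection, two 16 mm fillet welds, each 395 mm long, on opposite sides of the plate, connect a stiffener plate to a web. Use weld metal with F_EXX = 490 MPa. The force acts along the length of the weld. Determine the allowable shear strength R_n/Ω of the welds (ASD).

Effective throat t_e = 0.707 × 16 = 11.31 mm.
Total length L = 790 mm; A_we = 11.31 × 790 = 8936 mm².
F_nw = 0.6 F_EXX = 0.6 × 490 = 294 MPa.
R_n = 294 × 8936 × 10⁻³ = 2627 kN; R_n/Ω = 2627/2.0 = 1314 kN.

R_n/Ω ≈ 1310 kN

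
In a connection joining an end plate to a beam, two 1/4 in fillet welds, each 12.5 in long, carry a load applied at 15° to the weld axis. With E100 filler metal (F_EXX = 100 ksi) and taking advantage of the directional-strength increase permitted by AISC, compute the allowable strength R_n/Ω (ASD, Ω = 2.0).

t_e = 0.707 × 0.25 = 0.1767 in; A_we = 0.1767 × 25 = 4.419 in².
Directional factor: 1.0 + 0.5 sin^1.5(15°) = 1.066.
F_nw = 0.6 × 100 × 1.066 = 63.95 ksi.
R_n/Ω = (63.95 × 4.419) / 2.0 = 141.3 kips.

R_n/Ω ≈ 141 kips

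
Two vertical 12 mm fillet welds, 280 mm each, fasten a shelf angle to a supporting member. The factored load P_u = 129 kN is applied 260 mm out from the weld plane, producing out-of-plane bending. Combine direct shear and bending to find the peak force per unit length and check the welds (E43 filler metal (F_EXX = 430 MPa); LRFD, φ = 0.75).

L_w = 2 × 280 = 560 mm; section modulus (unit throat) S = 2 × L²/6 = 26130 mm².
Direct shear f_v = P/L_w = 129×10³/560 = 230.4 N/mm.
Moment M = P × e = 129×10³ × 260 = 33540000 N·mm; bending f_b = M/S = 1283 N/mm.
f_max = √(f_v² + f_b²) = √(230.4² + 1283²) = 1304 N/mm.
φr_n = 0.75 × 0.6 × 430 × (0.707 × 12) = 1642 N/mm → adequate.

f_max ≈ 1300 N/mm; adequate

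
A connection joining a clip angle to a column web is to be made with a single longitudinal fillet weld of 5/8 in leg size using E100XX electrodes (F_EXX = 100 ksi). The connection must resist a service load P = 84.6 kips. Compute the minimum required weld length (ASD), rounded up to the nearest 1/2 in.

Throat t_e = 0.707 × 0.625 = 0.4419 in.
r_n/Ω = (0.6 × 100 × 0.4419) / 2.0 = 13.26 kip/in.
L_req = P / (r_n/Ω) = 84.6 / 13.26 = 6.382 in total.
Round up → use L = 6.5 in.

L = 6.5 in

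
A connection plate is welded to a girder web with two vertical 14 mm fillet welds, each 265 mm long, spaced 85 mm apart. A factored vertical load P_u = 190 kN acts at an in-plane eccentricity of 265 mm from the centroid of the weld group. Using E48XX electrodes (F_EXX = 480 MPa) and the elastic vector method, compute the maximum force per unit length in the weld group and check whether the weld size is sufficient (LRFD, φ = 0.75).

f_max ≈ 1870 N/mm; adequate

Total weld length L_w = 530 mm. Treat welds as unit-width lines.
Polar moment about centroid: J = 2[d³/12 + d(b/2)²] = 2[265³/12 + 265×42.5²] = 4059000 mm³.
Direct shear f_v = P/L_w = 190×10³ / 530 = 358.5 N/mm (vertical).
Torsion M = P·e = 190×10³ × 265 = 50350000 N·mm.
Critical point at (x, y) = (42.5, 132.5) from centroid. f_tx = M·y/J = 1644 N/mm; f_ty = M·x/J = 527.2 N/mm.
Resultant f_max = √[f_tx² + (f_v + f_ty)²] = √[1644² + (358.5 + 527.2)²] = 1867 N/mm.
Capacity per unit length: φr_n = 0.75 × 0.6 × 480 × (0.707 × 14) = 2138 N/mm.
1867 ≤ 2138 → adequate.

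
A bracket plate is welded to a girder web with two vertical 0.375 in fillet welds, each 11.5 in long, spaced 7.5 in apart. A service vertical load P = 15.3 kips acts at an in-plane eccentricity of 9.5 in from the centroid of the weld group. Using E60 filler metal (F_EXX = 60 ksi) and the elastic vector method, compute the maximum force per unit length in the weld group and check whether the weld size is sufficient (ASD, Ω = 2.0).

Total weld length L_w = 23 in. Treat welds as unit-width lines.
Polar moment about centroid: J = 2[d³/12 + d(b/2)²] = 2[11.5³/12 + 11.5×3.75²] = 576.9 in³.
Direct shear f_v = P/L_w = 15.3 / 23 = 0.6652 kip/in (vertical).
Torsion M = P·e = 15.3 × 9.5 = 145.35 kip·in.
Critical point at (x, y) = (3.75, 5.75) from centroid. f_tx = M·y/J = 1.449 kip/in; f_ty = M·x/J = 0.9448 kip/in.
Resultant f_max = √[f_tx² + (f_v + f_ty)²] = √[1.449² + (0.6652 + 0.9448)²] = 2.166 kip/in.
Capacity per unit length: r_n/Ω = (1/2.0) × 0.6 × 60 × (0.707 × 0.375) = 4.772 kip/in.
2.166 ≤ 4.772 → adequate.

f_max ≈ 2.17 kip/in; adequate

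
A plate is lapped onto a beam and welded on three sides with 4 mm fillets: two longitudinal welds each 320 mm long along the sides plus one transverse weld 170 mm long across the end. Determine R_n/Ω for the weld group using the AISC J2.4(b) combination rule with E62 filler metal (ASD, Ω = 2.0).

R_n/Ω ≈ 426 kN

E62XX → F_EXX = 620 MPa.
t_e = 0.707 × 4 = 2.828 mm.
R_nwl = 0.6 × 620 × 2.828 × 640 × 10⁻³ = 673.3 kN (longitudinal, 2 welds).
R_nwt = 0.6 × 620 × 2.828 × 170 × 10⁻³ = 178.8 kN (transverse, base value).
(i) R_nwl + R_nwt = 852.1 kN; (ii) 0.85 R_nwl + 1.5 R_nwt = 840.6 kN.
R_n = max = 852.1 kN [governs: (i)]; R_n/Ω = 426.1 kN.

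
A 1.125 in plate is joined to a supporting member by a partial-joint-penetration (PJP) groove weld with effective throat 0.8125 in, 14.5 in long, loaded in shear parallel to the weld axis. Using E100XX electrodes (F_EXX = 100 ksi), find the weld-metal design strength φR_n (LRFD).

φR_n ≈ 530 kip

Effective throat (given) t_e = 0.8125 in.
A_we = 0.8125 × 14.5 = 11.78 in².
F_nw = 0.6 F_EXX = 60 ksi.
φR_n = 0.75 × 60 × 11.78 = 530.2 kip.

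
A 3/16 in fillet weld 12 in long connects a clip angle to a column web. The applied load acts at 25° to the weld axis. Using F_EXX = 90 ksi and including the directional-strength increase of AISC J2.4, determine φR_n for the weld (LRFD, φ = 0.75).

φR_n ≈ 73.3 kips

t_e = 0.707 × 0.1875 = 0.1326 in; A_we = 0.1326 × 12 = 1.591 in².
Directional factor: 1.0 + 0.5 sin^1.5(25°) = 1.137.
F_nw = 0.6 × 90 × 1.137 = 61.42 ksi.
φR_n = 0.75 × 61.42 × 1.591 = 73.28 kips.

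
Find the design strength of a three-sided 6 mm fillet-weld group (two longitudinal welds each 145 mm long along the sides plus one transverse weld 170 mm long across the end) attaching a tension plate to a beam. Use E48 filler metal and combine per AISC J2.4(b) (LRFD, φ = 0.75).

φR_n ≈ 460 kN

E48XX → F_EXX = 480 MPa.
t_e = 0.707 × 6 = 4.242 mm.
R_nwl = 0.6 × 480 × 4.242 × 290 × 10⁻³ = 354.3 kN (longitudinal, 2 welds).
R_nwt = 0.6 × 480 × 4.242 × 170 × 10⁻³ = 207.7 kN (transverse, base value).
(i) R_nwl + R_nwt = 562 kN; (ii) 0.85 R_nwl + 1.5 R_nwt = 612.7 kN.
R_n = max = 612.7 kN [governs: (ii)]; φR_n = 459.5 kN.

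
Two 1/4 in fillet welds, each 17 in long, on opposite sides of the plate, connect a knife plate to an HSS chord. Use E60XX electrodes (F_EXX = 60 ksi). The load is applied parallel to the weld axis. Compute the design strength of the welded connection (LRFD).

Effective throat t_e = 0.707 × 0.25 = 0.1767 in.
Total length L = 34 in; A_we = 0.1767 × 34 = 6.01 in².
F_nw = 0.6 F_EXX = 0.6 × 60 = 36 ksi.
φR_n = 0.75 × 36 × 6.01 = 162.3 kip.

φR_n ≈ 162 kip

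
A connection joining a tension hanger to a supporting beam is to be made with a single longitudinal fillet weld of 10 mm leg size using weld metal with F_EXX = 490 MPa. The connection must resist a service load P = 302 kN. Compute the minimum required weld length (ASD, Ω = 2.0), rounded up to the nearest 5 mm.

L = 295 mm

Throat t_e = 0.707 × 10 = 7.07 mm.
r_n/Ω = (0.6 × 490 × 7.07) / 2.0 = 1039 N/mm = 1.039 kN/mm.
L_req = P / (r_n/Ω) = 302 / 1.039 = 290.6 mm total.
Round up → use L = 295 mm.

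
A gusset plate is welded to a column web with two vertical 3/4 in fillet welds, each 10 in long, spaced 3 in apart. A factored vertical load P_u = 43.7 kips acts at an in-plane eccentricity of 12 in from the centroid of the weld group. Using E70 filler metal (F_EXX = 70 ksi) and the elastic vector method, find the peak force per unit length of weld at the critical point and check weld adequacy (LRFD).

f_max ≈ 13.7 kip/in; adequate

Total weld length L_w = 20 in. Treat welds as unit-width lines.
Polar moment about centroid: J = 2[d³/12 + d(b/2)²] = 2[10³/12 + 10×1.5²] = 211.7 in³.
Direct shear f_v = P/L_w = 43.7 / 20 = 2.185 kip/in (vertical).
Torsion M = P·e = 43.7 × 12 = 524.4 kip·in.
Critical point at (x, y) = (1.5, 5) from centroid. f_tx = M·y/J = 12.39 kip/in; f_ty = M·x/J = 3.716 kip/in.
Resultant f_max = √[f_tx² + (f_v + f_ty)²] = √[12.39² + (2.185 + 3.716)²] = 13.72 kip/in.
Capacity per unit length: φr_n = 0.75 × 0.6 × 70 × (0.707 × 0.75) = 16.7 kip/in.
13.72 ≤ 16.7 → adequate.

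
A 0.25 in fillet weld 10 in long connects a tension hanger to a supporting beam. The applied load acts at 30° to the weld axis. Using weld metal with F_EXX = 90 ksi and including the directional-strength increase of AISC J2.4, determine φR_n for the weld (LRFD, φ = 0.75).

φR_n ≈ 84.2 kip

t_e = 0.707 × 0.25 = 0.1767 in; A_we = 0.1767 × 10 = 1.767 in².
Directional factor: 1.0 + 0.5 sin^1.5(30°) = 1.177.
F_nw = 0.6 × 90 × 1.177 = 63.55 ksi.
φR_n = 0.75 × 63.55 × 1.767 = 84.24 kip.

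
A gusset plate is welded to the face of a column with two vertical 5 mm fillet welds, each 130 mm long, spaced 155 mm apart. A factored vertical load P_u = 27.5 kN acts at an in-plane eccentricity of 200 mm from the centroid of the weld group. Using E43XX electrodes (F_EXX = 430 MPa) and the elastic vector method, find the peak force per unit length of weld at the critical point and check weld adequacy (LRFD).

f_max ≈ 376 N/mm; adequate

Total weld length L_w = 260 mm. Treat welds as unit-width lines.
Polar moment about centroid: J = 2[d³/12 + d(b/2)²] = 2[130³/12 + 130×77.5²] = 1928000 mm³.
Direct shear f_v = P/L_w = 27.5×10³ / 260 = 105.8 N/mm (vertical).
Torsion M = P·e = 27.5×10³ × 200 = 5500000 N·mm.
Critical point at (x, y) = (77.5, 65) from centroid. f_tx = M·y/J = 185.4 N/mm; f_ty = M·x/J = 221.1 N/mm.
Resultant f_max = √[f_tx² + (f_v + f_ty)²] = √[185.4² + (105.8 + 221.1)²] = 375.8 N/mm.
Capacity per unit length: φr_n = 0.75 × 0.6 × 430 × (0.707 × 5) = 684 N/mm.
375.8 ≤ 684 → adequate.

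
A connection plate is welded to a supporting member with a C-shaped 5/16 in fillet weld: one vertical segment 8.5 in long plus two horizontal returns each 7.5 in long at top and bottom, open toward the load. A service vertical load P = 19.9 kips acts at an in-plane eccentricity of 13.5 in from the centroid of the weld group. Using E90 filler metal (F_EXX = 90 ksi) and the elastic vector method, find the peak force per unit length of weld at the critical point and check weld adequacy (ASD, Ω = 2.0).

f_max ≈ 4.49 kip/in; adequate

Total weld length L_w = 23.5 in. Treat welds as unit-width lines.
Centroid: x̄ = 2×7.5×3.75 / 23.5 = 2.394 in from the vertical weld.
Polar moment about centroid: J = I_x + I_y = [8.5³/12 + 2×7.5×4.25²] + [8.5×2.394² + 2(7.5³/12 + 7.5×1.356²)] = 468.7 in³.
Direct shear f_v = P/L_w = 19.9 / 23.5 = 0.8468 kip/in (vertical).
Torsion M = P·e = 19.9 × 13.5 = 268.65 kip·in.
Critical point at (x, y) = (5.106, 4.25) from centroid. f_tx = M·y/J = 2.436 kip/in; f_ty = M·x/J = 2.927 kip/in.
Resultant f_max = √[f_tx² + (f_v + f_ty)²] = √[2.436² + (0.8468 + 2.927)²] = 4.491 kip/in.
Capacity per unit length: r_n/Ω = (1/2.0) × 0.6 × 90 × (0.707 × 0.3125) = 5.965 kip/in.
4.491 ≤ 5.965 → adequate.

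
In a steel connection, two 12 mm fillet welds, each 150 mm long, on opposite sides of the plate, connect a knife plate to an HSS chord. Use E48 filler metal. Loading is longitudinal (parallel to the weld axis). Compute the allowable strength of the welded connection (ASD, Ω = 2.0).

E48XX → F_EXX = 480 MPa.
Effective throat t_e = 0.707 × 12 = 8.484 mm.
Total length L = 300 mm; A_we = 8.484 × 300 = 2545 mm².
F_nw = 0.6 F_EXX = 0.6 × 480 = 288 MPa.
R_n = 288 × 2545 × 10⁻³ = 733 kN; R_n/Ω = 733/2.0 = 366.5 kN.

R_n/Ω ≈ 367 kN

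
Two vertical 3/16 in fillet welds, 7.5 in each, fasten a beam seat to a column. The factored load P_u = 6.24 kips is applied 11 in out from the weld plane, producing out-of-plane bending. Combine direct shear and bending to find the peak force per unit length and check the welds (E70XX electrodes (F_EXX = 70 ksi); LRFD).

L_w = 2 × 7.5 = 15 in; section modulus (unit throat) S = 2 × L²/6 = 18.75 in².
Direct shear f_v = P/L_w = 6.24/15 = 0.416 kip/in.
Moment M = P × e = 6.24 × 11 = 68.64 kip·in; bending f_b = M/S = 3.661 kip/in.
f_max = √(f_v² + f_b²) = √(0.416² + 3.661²) = 3.684 kip/in.
φr_n = 0.75 × 0.6 × 70 × (0.707 × 0.1875) = 4.176 kip/in → adequate.

f_max ≈ 3.68 kip/in; adequate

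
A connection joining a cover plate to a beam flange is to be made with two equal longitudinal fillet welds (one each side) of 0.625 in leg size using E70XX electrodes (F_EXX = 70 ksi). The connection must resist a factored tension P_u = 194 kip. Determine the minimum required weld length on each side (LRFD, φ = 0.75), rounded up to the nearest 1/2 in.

L = 7 in on each side

Throat t_e = 0.707 × 0.625 = 0.4419 in.
φr_n = 0.75 × 0.6 × 70 × 0.4419 = 13.92 kip/in.
L_req = P_u / φr_n = 194 / 13.92 = 13.94 in total.
Per side: 13.94 / 2 = 6.969 in.
Round up → use L = 7 in on each side.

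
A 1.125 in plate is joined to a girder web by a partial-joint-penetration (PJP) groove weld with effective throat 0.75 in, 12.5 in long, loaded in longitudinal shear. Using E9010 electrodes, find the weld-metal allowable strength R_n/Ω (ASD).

E90XX → F_EXX = 90 ksi.
Effective throat (given) t_e = 0.75 in.
A_we = 0.75 × 12.5 = 9.375 in².
F_nw = 0.6 F_EXX = 54 ksi.
R_n/Ω = (54 × 9.375) / 2.0 = 253.1 kip.

R_n/Ω ≈ 253 kip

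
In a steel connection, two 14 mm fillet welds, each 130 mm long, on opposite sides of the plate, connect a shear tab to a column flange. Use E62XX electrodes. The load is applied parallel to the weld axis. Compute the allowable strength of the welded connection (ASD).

E62XX → F_EXX = 620 MPa.
Effective throat t_e = 0.707 × 14 = 9.898 mm.
Total length L = 260 mm; A_we = 9.898 × 260 = 2573 mm².
F_nw = 0.6 F_EXX = 0.6 × 620 = 372 MPa.
R_n = 372 × 2573 × 10⁻³ = 957.3 kN; R_n/Ω = 957.3/2.0 = 478.7 kN.

R_n/Ω ≈ 479 kN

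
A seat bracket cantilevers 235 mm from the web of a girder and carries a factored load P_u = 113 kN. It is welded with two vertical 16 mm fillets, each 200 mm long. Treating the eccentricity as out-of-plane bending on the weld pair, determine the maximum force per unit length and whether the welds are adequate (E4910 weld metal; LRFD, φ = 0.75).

E49XX → F_EXX = 490 MPa.
L_w = 2 × 200 = 400 mm; section modulus (unit throat) S = 2 × L²/6 = 13330 mm².
Direct shear f_v = P/L_w = 113×10³/400 = 282.5 N/mm.
Moment M = P × e = 113×10³ × 235 = 26555000 N·mm; bending f_b = M/S = 1992 N/mm.
f_max = √(f_v² + f_b²) = √(282.5² + 1992²) = 2012 N/mm.
φr_n = 0.75 × 0.6 × 490 × (0.707 × 16) = 2494 N/mm → adequate.

f_max ≈ 2010 N/mm; adequate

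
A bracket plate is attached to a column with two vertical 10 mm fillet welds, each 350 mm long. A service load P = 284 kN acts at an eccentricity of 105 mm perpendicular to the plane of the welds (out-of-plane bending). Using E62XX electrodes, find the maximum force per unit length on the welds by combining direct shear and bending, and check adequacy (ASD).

f_max ≈ 835 N/mm; adequate

E62XX → F_EXX = 620 MPa.
L_w = 2 × 350 = 700 mm; section modulus (unit throat) S = 2 × L²/6 = 40830 mm².
Direct shear f_v = P/L_w = 284×10³/700 = 405.7 N/mm.
Moment M = P × e = 284×10³ × 105 = 29820000 N·mm; bending f_b = M/S = 730.3 N/mm.
f_max = √(f_v² + f_b²) = √(405.7² + 730.3²) = 835.4 N/mm.
r_n/Ω = (1/2.0) × 0.6 × 620 × (0.707 × 10) = 1315 N/mm → adequate.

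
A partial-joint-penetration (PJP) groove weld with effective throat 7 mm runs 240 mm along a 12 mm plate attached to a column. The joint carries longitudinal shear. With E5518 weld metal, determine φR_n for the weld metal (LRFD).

E55XX → F_EXX = 550 MPa.
Effective throat (given) t_e = 7 mm.
A_we = 7 × 240 = 1680 mm².
F_nw = 0.6 F_EXX = 330 MPa.
φR_n = 0.75 × 330 × 1680 × 10⁻³ = 415.8 kN.

φR_n ≈ 416 kN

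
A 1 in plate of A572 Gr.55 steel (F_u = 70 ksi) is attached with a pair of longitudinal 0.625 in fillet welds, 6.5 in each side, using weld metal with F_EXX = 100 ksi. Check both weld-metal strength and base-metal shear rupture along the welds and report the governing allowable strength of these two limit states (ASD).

t_e = 0.707 × 0.625 = 0.4419 in; L = 13 in.
Weld metal: R_n/Ω = (1/2.0) × 0.6 × 100 × 0.4419 × 13 = 172.3 kips.
Base metal (shear rupture): R_n/Ω = (1/2.0) × 0.6 × 70 × 1 × 13 = 273 kips.
Governing: weld metal.

R_n/Ω ≈ 172 kips (weld metal governs)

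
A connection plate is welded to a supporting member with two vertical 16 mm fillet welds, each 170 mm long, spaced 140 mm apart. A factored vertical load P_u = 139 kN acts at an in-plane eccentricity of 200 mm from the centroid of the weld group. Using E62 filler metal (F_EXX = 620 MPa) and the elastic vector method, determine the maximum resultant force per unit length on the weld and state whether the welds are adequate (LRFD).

Total weld length L_w = 340 mm. Treat welds as unit-width lines.
Polar moment about centroid: J = 2[d³/12 + d(b/2)²] = 2[170³/12 + 170×70²] = 2485000 mm³.
Direct shear f_v = P/L_w = 139×10³ / 340 = 408.8 N/mm (vertical).
Torsion M = P·e = 139×10³ × 200 = 27800000 N·mm.
Critical point at (x, y) = (70, 85) from centroid. f_tx = M·y/J = 951 N/mm; f_ty = M·x/J = 783.2 N/mm.
Resultant f_max = √[f_tx² + (f_v + f_ty)²] = √[951² + (408.8 + 783.2)²] = 1525 N/mm.
Capacity per unit length: φr_n = 0.75 × 0.6 × 620 × (0.707 × 16) = 3156 N/mm.
1525 ≤ 3156 → adequate.

f_max ≈ 1520 N/mm; adequate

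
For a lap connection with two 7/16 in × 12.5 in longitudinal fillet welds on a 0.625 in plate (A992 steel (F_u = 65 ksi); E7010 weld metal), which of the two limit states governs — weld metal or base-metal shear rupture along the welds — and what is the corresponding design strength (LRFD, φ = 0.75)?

φR_n ≈ 244 kips (weld metal governs)

E70XX → F_EXX = 70 ksi.
t_e = 0.707 × 0.4375 = 0.3093 in; L = 25 in.
Weld metal: φR_n = 0.75 × 0.6 × 70 × 0.3093 × 25 = 243.6 kips.
Base metal (shear rupture): φR_n = 0.75 × 0.6 × 65 × 0.625 × 25 = 457 kips.
Governing: weld metal.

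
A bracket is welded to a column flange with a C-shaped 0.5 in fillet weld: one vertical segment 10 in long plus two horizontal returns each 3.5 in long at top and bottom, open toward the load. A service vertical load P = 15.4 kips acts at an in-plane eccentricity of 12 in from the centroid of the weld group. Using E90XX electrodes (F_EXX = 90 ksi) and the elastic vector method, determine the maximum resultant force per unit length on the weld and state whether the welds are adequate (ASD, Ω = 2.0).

f_max ≈ 4.31 kip/in; adequate

Total weld length L_w = 17 in. Treat welds as unit-width lines.
Centroid: x̄ = 2×3.5×1.75 / 17 = 0.7206 in from the vertical weld.
Polar moment about centroid: J = I_x + I_y = [10³/12 + 2×3.5×5²] + [10×0.7206² + 2(3.5³/12 + 3.5×1.029²)] = 278.1 in³.
Direct shear f_v = P/L_w = 15.4 / 17 = 0.9059 kip/in (vertical).
Torsion M = P·e = 15.4 × 12 = 184.8 kip·in.
Critical point at (x, y) = (2.779, 5) from centroid. f_tx = M·y/J = 3.323 kip/in; f_ty = M·x/J = 1.847 kip/in.
Resultant f_max = √[f_tx² + (f_v + f_ty)²] = √[3.323² + (0.9059 + 1.847)²] = 4.315 kip/in.
Capacity per unit length: r_n/Ω = (1/2.0) × 0.6 × 90 × (0.707 × 0.5) = 9.544 kip/in.
4.315 ≤ 9.544 → adequate.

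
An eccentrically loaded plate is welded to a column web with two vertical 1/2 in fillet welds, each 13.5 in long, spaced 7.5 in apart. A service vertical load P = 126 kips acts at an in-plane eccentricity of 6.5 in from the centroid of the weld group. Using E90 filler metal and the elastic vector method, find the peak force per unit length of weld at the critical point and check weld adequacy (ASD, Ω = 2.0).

f_max ≈ 11.1 kip/in; NOT adequate

E90XX → F_EXX = 90 ksi.
Total weld length L_w = 27 in. Treat welds as unit-width lines.
Polar moment about centroid: J = 2[d³/12 + d(b/2)²] = 2[13.5³/12 + 13.5×3.75²] = 789.8 in³.
Direct shear f_v = P/L_w = 126 / 27 = 4.667 kip/in (vertical).
Torsion M = P·e = 126 × 6.5 = 819 kip·in.
Critical point at (x, y) = (3.75, 6.75) from centroid. f_tx = M·y/J = 7 kip/in; f_ty = M·x/J = 3.889 kip/in.
Resultant f_max = √[f_tx² + (f_v + f_ty)²] = √[7² + (4.667 + 3.889)²] = 11.05 kip/in.
Capacity per unit length: r_n/Ω = (1/2.0) × 0.6 × 90 × (0.707 × 0.5) = 9.544 kip/in.
11.05 > 9.544 → NOT adequate.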